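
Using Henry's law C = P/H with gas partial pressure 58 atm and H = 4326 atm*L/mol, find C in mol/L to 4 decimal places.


C = P / H
C = 58 / 4326
C = 0.0134 mol/L


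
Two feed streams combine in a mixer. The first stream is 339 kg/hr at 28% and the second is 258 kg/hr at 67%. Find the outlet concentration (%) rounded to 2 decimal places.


Mass balance on solute: F1*x1 + F2*x2 = F3*x3
F3 = F1 + F2 = 339 + 258 = 597 kg/hr
x3 = (F1*x1 + F2*x2)/F3
x3 = (339*0.28 + 258*0.67) / 597
x3 = 44.85%


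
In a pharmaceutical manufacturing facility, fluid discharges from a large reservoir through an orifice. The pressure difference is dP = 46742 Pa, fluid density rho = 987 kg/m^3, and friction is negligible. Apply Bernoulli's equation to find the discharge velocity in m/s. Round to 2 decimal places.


v = sqrt(2*dP/rho)
v = sqrt(2*46742/987)
v = sqrt(94.715299)
v = 9.73 m/s


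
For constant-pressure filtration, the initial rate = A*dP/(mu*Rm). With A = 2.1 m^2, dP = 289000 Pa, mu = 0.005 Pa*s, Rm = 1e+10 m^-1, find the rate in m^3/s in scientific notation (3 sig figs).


rate = A * dP / (mu * Rm)
rate = 2.1 * 289000 / (0.005 * 1e+10)
rate = 606900.0 / 5.000e+07
rate = 1.21e-02 m^3/s


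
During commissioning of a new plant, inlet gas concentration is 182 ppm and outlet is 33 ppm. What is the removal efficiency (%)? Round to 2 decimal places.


Efficiency = (G_in - G_out) / G_in * 100%
Efficiency = (182 - 33) / 182 * 100
Efficiency = 149 / 182 * 100
Efficiency = 81.87%


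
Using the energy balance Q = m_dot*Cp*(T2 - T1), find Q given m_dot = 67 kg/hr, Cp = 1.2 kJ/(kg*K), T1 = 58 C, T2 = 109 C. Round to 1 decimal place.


Q = m_dot * Cp * (T2 - T1)
Q = 67 * 1.2 * (109 - 58)
Q = 67 * 1.2 * 51
Q = 4100.4 kJ/hr


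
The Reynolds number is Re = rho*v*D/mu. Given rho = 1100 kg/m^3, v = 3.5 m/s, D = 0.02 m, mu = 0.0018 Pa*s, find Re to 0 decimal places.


Re = rho * v * D / mu
Re = 1100 * 3.5 * 0.02 / 0.0018
Re = 77.0 / 0.0018
Re = 42778


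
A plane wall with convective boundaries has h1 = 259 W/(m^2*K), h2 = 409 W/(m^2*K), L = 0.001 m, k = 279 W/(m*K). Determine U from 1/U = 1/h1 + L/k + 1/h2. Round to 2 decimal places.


1/U = 1/h1 + L/k + 1/h2
1/U = 1/259 + 0.001/279 + 1/409
1/U = 0.0038610039 + 3.5842e-06 + 0.0024449878
1/U = 0.0063095759
U = 158.49 W/(m^2*K)


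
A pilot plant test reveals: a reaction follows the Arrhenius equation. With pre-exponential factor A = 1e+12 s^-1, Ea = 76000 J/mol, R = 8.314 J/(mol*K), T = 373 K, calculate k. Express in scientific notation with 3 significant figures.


k = A * exp(-Ea/(R*T))
k = 1e+12 * exp(-76000 / (8.314 * 373))
k = 1e+12 * exp(-24.507259)
k = 2.27e+01


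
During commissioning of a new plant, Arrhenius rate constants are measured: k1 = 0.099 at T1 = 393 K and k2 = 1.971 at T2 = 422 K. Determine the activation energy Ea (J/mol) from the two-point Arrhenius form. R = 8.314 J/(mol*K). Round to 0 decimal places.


Ea = R * ln(k2/k1) / (1/T1 - 1/T2)
ln(k2/k1) = ln(1.971/0.099) = 2.9911765
1/T1 - 1/T2 = 1/393 - 1/422 = 0.000174861016
Ea = 8.314 * 2.9911765 / 0.000174861016
Ea = 142219 J/mol


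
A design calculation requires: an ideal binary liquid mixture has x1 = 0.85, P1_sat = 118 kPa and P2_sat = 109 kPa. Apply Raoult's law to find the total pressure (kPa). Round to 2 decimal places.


P = x1*P1_sat + x2*P2_sat
x2 = 1 - x1 = 1 - 0.85 = 0.15
P = 0.85*118 + 0.15*109
P = 100.3 + 16.35
P = 116.65 kPa


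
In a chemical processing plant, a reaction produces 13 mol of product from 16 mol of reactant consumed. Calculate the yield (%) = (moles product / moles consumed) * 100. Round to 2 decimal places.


Yield = (moles product / moles consumed) * 100%
Yield = (13 / 16) * 100
Yield = 0.8125 * 100
Yield = 81.25%


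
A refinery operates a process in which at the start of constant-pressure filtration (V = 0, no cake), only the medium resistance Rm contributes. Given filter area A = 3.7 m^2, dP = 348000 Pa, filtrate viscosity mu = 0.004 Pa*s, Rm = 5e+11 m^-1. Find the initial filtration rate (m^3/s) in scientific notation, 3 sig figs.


rate = A * dP / (mu * Rm)
rate = 3.7 * 348000 / (0.004 * 5e+11)
rate = 1287600.0 / 2.000e+09
rate = 6.44e-04 m^3/s


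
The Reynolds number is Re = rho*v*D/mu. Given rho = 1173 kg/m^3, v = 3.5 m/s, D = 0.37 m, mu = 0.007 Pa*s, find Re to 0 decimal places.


Re = rho * v * D / mu
Re = 1173 * 3.5 * 0.37 / 0.007
Re = 1519.035 / 0.007
Re = 217005


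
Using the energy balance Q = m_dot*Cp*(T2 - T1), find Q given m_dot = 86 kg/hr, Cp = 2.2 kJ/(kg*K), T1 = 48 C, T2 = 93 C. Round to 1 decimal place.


Q = m_dot * Cp * (T2 - T1)
Q = 86 * 2.2 * (93 - 48)
Q = 86 * 2.2 * 45
Q = 8514.0 kJ/hr


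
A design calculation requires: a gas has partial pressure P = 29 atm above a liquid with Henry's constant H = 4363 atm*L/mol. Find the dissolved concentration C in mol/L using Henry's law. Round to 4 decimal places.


C = P / H
C = 29 / 4363
C = 0.0066 mol/L


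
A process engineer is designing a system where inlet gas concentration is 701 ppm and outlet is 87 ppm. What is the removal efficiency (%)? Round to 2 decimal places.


Efficiency = (G_in - G_out) / G_in * 100%
Efficiency = (701 - 87) / 701 * 100
Efficiency = 614 / 701 * 100
Efficiency = 87.59%


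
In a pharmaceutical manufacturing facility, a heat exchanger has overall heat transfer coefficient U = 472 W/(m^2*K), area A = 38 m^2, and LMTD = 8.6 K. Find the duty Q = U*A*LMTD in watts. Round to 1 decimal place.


Q = U * A * LMTD
Q = 472 * 38 * 8.6
Q = 154249.6 W


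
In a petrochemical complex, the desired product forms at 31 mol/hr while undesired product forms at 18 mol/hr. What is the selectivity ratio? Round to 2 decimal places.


S = desired product rate / undesired product rate
S = 31 / 18
S = 1.72


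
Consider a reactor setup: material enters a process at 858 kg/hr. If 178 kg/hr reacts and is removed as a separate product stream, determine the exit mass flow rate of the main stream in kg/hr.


Steady-state mass balance on the main outlet: F_out = F_in - F_removed
F_out = 858 - 178
F_out = 680 kg/hr


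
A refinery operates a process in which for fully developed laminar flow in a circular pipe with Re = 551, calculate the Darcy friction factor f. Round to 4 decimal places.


f = 64 / Re
f = 64 / 551
f = 0.1162


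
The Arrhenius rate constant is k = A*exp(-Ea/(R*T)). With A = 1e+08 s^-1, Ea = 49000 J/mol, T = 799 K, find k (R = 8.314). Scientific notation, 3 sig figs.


k = A * exp(-Ea/(R*T))
k = 1e+08 * exp(-49000 / (8.314 * 799))
k = 1e+08 * exp(-7.376312)
k = 6.26e+04


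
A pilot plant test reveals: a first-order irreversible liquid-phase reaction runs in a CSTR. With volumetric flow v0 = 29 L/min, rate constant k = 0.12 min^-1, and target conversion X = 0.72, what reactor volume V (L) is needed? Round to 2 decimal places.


V = v0 * X / (k * (1 - X))
V = 29 * 0.72 / (0.12 * (1 - 0.72))
V = 20.88 / (0.12 * 0.28)
V = 20.88 / 0.0336
V = 621.43 L


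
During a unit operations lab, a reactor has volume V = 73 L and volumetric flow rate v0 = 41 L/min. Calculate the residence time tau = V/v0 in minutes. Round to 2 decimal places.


tau = V / v0
tau = 73 / 41
tau = 1.78 min


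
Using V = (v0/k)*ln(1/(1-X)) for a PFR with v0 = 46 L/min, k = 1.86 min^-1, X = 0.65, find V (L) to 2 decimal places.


V = (v0/k) * ln(1/(1-X))
V = (46/1.86) * ln(1/(1-0.65))
V = 24.731183 * ln(2.857143)
V = 24.731183 * 1.049822
V = 25.96 L


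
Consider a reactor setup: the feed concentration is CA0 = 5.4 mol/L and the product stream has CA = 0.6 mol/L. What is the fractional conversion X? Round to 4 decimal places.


X = (CA0 - CA) / CA0
X = (5.4 - 0.6) / 5.4
X = 4.8 / 5.4
X = 0.8889


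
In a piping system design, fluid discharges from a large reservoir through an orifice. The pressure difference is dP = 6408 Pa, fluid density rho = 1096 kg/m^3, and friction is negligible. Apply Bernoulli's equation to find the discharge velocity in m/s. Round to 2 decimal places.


v = sqrt(2*dP/rho)
v = sqrt(2*6408/1096)
v = sqrt(11.693431)
v = 3.42 m/s


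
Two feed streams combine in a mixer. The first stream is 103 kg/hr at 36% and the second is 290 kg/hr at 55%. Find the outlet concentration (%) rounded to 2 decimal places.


Mass balance on solute: F1*x1 + F2*x2 = F3*x3
F3 = F1 + F2 = 103 + 290 = 393 kg/hr
x3 = (F1*x1 + F2*x2)/F3
x3 = (103*0.36 + 290*0.55) / 393
x3 = 50.02%


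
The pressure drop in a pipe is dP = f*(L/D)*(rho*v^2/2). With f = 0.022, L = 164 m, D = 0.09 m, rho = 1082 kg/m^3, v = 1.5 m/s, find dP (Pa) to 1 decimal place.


dP = f * (L/D) * (rho*v^2/2)
dP = 0.022 * (164/0.09) * (1082*1.5^2/2)
L/D = 1822.22222222
rho*v^2/2 = 1082*2.25/2 = 1217.25
dP = 0.022 * 1822.22222222 * 1217.25
dP = 48798.2 Pa


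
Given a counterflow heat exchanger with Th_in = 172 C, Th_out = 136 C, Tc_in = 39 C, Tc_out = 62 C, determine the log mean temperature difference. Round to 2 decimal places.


dT1 = Th_in - Tc_out = 172 - 62 = 110
dT2 = Th_out - Tc_in = 136 - 39 = 97
LMTD = (dT1 - dT2) / ln(dT1/dT2)
LMTD = (110 - 97) / ln(110/97)
LMTD = 103.36 K


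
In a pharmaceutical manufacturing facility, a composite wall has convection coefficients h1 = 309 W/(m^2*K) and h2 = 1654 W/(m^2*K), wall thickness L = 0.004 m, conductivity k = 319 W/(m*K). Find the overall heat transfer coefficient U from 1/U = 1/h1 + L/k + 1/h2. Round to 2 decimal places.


1/U = 1/h1 + L/k + 1/h2
1/U = 1/309 + 0.004/319 + 1/1654
1/U = 0.003236246 + 1.25392e-05 + 0.0006045949
1/U = 0.0038533801
U = 259.51 W/(m^2*K)


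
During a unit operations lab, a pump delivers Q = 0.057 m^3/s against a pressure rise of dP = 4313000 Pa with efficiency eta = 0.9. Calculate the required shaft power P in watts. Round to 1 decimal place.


P = Q * dP / eta
P = 0.057 * 4313000 / 0.9
P = 245841.0 / 0.9
P = 273156.7 W


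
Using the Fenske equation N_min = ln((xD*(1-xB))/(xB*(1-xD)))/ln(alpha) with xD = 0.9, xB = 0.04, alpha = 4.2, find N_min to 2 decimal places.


N_min = ln((xD*(1-xB))/(xB*(1-xD))) / ln(alpha)
Numerator inside ln: 0.864 / 0.004 = 216.0
ln(216.0) = 5.375278
ln(alpha) = ln(4.2) = 1.435085
N_min = 5.375278 / 1.435085 = 3.75


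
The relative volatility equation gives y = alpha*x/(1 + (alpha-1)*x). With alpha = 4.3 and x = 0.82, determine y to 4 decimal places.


y = alpha*x / (1 + (alpha-1)*x)
y = 4.3*0.82 / (1 + (4.3-1)*0.82)
y = 3.526 / (1 + 2.706)
y = 3.526 / 3.706
y = 0.9514


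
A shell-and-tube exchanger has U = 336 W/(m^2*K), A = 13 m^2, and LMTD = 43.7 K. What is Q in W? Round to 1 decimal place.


Q = U * A * LMTD
Q = 336 * 13 * 43.7
Q = 190881.6 W


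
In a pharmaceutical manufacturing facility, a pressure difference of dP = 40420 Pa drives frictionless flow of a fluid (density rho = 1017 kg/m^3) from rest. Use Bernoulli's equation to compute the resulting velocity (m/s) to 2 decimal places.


v = sqrt(2*dP/rho)
v = sqrt(2*40420/1017)
v = sqrt(79.488692)
v = 8.92 m/s


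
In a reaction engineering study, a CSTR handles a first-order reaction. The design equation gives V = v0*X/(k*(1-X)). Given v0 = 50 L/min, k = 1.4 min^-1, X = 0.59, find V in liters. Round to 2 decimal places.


V = v0 * X / (k * (1 - X))
V = 50 * 0.59 / (1.4 * (1 - 0.59))
V = 29.5 / (1.4 * 0.41)
V = 29.5 / 0.574
V = 51.39 L


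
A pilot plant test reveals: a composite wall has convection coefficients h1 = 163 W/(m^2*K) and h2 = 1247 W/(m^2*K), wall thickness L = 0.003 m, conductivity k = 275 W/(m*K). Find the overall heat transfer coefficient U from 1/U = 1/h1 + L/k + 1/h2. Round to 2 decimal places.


1/U = 1/h1 + L/k + 1/h2
1/U = 1/163 + 0.003/275 + 1/1247
1/U = 0.0061349693 + 1.09091e-05 + 0.0008019246
1/U = 0.006947803
U = 143.93 W/(m^2*K)


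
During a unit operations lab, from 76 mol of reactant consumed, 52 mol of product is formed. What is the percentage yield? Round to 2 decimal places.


Yield = (moles product / moles consumed) * 100%
Yield = (52 / 76) * 100
Yield = 0.6842 * 100
Yield = 68.42%


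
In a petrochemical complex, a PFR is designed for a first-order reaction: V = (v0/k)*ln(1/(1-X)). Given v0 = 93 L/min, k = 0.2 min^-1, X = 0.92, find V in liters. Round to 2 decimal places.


V = (v0/k) * ln(1/(1-X))
V = (93/0.2) * ln(1/(1-0.92))
V = 465.0 * ln(12.5)
V = 465.0 * 2.525729
V = 1174.46 L


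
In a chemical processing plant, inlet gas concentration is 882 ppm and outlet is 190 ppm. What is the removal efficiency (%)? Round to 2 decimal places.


Efficiency = (G_in - G_out) / G_in * 100%
Efficiency = (882 - 190) / 882 * 100
Efficiency = 692 / 882 * 100
Efficiency = 78.46%


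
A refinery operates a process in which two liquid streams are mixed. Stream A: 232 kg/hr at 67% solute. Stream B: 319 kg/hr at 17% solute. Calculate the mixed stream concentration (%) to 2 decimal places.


Mass balance on solute: F1*x1 + F2*x2 = F3*x3
F3 = F1 + F2 = 232 + 319 = 551 kg/hr
x3 = (F1*x1 + F2*x2)/F3
x3 = (232*0.67 + 319*0.17) / 551
x3 = 38.05%


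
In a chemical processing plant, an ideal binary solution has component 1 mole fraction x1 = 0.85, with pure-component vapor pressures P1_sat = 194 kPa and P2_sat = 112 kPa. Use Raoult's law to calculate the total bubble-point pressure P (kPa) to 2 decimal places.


P = x1*P1_sat + x2*P2_sat
x2 = 1 - x1 = 1 - 0.85 = 0.15
P = 0.85*194 + 0.15*112
P = 164.9 + 16.8
P = 181.70 kPa


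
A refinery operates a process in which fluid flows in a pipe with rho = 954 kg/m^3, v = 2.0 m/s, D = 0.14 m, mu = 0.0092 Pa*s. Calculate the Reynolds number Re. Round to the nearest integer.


Re = rho * v * D / mu
Re = 954 * 2.0 * 0.14 / 0.0092
Re = 267.12 / 0.0092
Re = 29035


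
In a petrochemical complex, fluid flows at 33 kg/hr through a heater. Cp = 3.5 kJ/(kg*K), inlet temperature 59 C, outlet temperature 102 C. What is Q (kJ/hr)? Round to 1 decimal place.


Q = m_dot * Cp * (T2 - T1)
Q = 33 * 3.5 * (102 - 59)
Q = 33 * 3.5 * 43
Q = 4966.5 kJ/hr


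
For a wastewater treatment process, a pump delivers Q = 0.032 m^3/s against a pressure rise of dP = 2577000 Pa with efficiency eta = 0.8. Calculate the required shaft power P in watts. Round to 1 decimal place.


P = Q * dP / eta
P = 0.032 * 2577000 / 0.8
P = 82464.0 / 0.8
P = 103080.0 W


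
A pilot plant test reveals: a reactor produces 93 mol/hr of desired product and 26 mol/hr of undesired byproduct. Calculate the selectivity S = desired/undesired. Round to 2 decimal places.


S = desired product rate / undesired product rate
S = 93 / 26
S = 3.58


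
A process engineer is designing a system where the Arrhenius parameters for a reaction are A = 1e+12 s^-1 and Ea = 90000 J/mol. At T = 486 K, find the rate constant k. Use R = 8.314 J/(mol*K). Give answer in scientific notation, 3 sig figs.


k = A * exp(-Ea/(R*T))
k = 1e+12 * exp(-90000 / (8.314 * 486))
k = 1e+12 * exp(-22.273898)
k = 2.12e+02


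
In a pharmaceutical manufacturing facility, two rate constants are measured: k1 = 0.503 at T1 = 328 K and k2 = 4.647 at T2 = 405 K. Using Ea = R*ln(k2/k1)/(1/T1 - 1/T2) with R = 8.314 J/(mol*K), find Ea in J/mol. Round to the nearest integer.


Ea = R * ln(k2/k1) / (1/T1 - 1/T2)
ln(k2/k1) = ln(4.647/0.503) = 2.223387
1/T1 - 1/T2 = 1/328 - 1/405 = 0.000579644685
Ea = 8.314 * 2.223387 / 0.000579644685
Ea = 31891 J/mol


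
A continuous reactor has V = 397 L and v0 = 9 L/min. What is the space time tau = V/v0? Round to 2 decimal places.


tau = V / v0
tau = 397 / 9
tau = 44.11 min


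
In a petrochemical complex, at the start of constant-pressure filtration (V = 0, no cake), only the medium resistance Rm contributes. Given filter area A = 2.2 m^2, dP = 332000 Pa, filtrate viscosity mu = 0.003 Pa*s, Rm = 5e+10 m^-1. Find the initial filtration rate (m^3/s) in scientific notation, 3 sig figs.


rate = A * dP / (mu * Rm)
rate = 2.2 * 332000 / (0.003 * 5e+10)
rate = 730400.0 / 1.500e+08
rate = 4.87e-03 m^3/s


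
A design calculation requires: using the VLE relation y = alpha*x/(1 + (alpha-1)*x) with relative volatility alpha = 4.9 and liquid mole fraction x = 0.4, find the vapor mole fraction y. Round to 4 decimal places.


y = alpha*x / (1 + (alpha-1)*x)
y = 4.9*0.4 / (1 + (4.9-1)*0.4)
y = 1.96 / (1 + 1.56)
y = 1.96 / 2.56
y = 0.7656


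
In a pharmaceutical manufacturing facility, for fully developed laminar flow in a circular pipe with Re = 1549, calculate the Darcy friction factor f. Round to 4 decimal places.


f = 64 / Re
f = 64 / 1549
f = 0.0413


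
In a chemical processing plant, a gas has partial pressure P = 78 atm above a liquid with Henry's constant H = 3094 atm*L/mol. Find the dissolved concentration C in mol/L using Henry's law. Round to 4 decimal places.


C = P / H
C = 78 / 3094
C = 0.0252 mol/L


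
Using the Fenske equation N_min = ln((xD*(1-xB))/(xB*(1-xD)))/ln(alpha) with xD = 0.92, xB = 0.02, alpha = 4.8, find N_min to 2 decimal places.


N_min = ln((xD*(1-xB))/(xB*(1-xD))) / ln(alpha)
Numerator inside ln: 0.9016 / 0.0016 = 563.5
ln(563.5) = 6.334167
ln(alpha) = ln(4.8) = 1.568616
N_min = 6.334167 / 1.568616 = 4.04


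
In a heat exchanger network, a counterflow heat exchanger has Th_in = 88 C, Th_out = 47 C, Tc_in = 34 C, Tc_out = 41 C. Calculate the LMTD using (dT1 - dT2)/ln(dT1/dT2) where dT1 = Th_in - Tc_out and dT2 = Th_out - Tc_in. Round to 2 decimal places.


dT1 = Th_in - Tc_out = 88 - 41 = 47
dT2 = Th_out - Tc_in = 47 - 34 = 13
LMTD = (dT1 - dT2) / ln(dT1/dT2)
LMTD = (47 - 13) / ln(47/13)
LMTD = 26.46 K


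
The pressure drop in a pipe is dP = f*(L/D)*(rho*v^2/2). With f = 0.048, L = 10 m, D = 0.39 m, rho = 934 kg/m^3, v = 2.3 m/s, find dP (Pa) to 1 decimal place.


dP = f * (L/D) * (rho*v^2/2)
dP = 0.048 * (10/0.39) * (934*2.3^2/2)
L/D = 25.64102564
rho*v^2/2 = 934*5.29/2 = 2470.43
dP = 0.048 * 25.64102564 * 2470.43
dP = 3040.5 Pa


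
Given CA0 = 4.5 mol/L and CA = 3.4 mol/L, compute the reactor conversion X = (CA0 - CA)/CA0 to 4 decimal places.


X = (CA0 - CA) / CA0
X = (4.5 - 3.4) / 4.5
X = 1.1 / 4.5
X = 0.2444


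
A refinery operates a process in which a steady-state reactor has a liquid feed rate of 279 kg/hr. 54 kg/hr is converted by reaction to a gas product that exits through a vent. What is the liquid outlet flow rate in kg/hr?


Steady-state mass balance on the main outlet: F_out = F_in - F_removed
F_out = 279 - 54
F_out = 225 kg/hr


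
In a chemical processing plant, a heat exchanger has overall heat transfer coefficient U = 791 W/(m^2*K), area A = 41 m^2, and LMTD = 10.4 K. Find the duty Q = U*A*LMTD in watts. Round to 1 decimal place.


Q = U * A * LMTD
Q = 791 * 41 * 10.4
Q = 337282.4 W


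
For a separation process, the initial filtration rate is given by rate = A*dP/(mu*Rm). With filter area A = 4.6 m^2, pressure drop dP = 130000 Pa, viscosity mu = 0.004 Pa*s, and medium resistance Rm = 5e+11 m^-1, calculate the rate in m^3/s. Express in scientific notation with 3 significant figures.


rate = A * dP / (mu * Rm)
rate = 4.6 * 130000 / (0.004 * 5e+11)
rate = 598000.0 / 2.000e+09
rate = 2.99e-04 m^3/s


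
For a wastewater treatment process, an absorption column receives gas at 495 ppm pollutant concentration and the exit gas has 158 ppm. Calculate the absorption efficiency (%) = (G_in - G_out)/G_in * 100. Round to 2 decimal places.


Efficiency = (G_in - G_out) / G_in * 100%
Efficiency = (495 - 158) / 495 * 100
Efficiency = 337 / 495 * 100
Efficiency = 68.08%


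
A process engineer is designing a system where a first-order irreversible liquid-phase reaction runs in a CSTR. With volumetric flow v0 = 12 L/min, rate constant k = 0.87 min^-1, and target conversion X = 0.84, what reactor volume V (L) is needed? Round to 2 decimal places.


V = v0 * X / (k * (1 - X))
V = 12 * 0.84 / (0.87 * (1 - 0.84))
V = 10.08 / (0.87 * 0.16)
V = 10.08 / 0.1392
V = 72.41 L


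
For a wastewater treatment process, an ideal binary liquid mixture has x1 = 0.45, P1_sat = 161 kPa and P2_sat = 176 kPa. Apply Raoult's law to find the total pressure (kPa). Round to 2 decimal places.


P = x1*P1_sat + x2*P2_sat
x2 = 1 - x1 = 1 - 0.45 = 0.55
P = 0.45*161 + 0.55*176
P = 72.45 + 96.8
P = 169.25 kPa


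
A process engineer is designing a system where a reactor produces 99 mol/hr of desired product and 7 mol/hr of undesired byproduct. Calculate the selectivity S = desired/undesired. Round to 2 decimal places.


S = desired product rate / undesired product rate
S = 99 / 7
S = 14.14


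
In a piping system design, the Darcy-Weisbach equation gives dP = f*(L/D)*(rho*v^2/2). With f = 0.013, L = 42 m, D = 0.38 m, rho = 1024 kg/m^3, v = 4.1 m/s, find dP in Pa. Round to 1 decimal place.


dP = f * (L/D) * (rho*v^2/2)
dP = 0.013 * (42/0.38) * (1024*4.1^2/2)
L/D = 110.52631579
rho*v^2/2 = 1024*16.81/2 = 8606.72
dP = 0.013 * 110.52631579 * 8606.72
dP = 12366.5 Pa


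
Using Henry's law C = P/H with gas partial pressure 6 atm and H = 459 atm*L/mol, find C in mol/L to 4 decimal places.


C = P / H
C = 6 / 459
C = 0.0131 mol/L


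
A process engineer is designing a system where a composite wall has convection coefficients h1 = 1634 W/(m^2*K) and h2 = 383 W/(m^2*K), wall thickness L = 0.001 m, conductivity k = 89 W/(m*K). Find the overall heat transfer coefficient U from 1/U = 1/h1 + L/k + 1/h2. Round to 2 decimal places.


1/U = 1/h1 + L/k + 1/h2
1/U = 1/1634 + 0.001/89 + 1/383
1/U = 0.0006119951 + 1.1236e-05 + 0.0026109661
1/U = 0.0032341972
U = 309.20 W/(m^2*K)


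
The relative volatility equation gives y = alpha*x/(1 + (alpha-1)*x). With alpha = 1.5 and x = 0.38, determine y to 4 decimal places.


y = alpha*x / (1 + (alpha-1)*x)
y = 1.5*0.38 / (1 + (1.5-1)*0.38)
y = 0.57 / (1 + 0.19)
y = 0.57 / 1.19
y = 0.4790


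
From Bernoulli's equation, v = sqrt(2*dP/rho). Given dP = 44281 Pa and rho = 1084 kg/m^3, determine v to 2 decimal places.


v = sqrt(2*dP/rho)
v = sqrt(2*44281/1084)
v = sqrt(81.699262)
v = 9.04 m/s


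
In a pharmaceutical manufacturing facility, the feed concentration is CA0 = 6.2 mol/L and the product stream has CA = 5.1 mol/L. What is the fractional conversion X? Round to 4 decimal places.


X = (CA0 - CA) / CA0
X = (6.2 - 5.1) / 6.2
X = 1.1 / 6.2
X = 0.1774


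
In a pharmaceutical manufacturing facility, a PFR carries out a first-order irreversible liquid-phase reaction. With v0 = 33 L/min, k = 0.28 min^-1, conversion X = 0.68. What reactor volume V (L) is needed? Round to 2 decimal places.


V = (v0/k) * ln(1/(1-X))
V = (33/0.28) * ln(1/(1-0.68))
V = 117.857143 * ln(3.125)
V = 117.857143 * 1.139434
V = 134.29 L


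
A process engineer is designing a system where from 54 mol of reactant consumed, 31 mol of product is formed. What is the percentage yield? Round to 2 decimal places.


Yield = (moles product / moles consumed) * 100%
Yield = (31 / 54) * 100
Yield = 0.5741 * 100
Yield = 57.41%


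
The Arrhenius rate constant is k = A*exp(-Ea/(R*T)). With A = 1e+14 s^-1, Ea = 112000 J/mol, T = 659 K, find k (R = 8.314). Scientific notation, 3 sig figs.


k = A * exp(-Ea/(R*T))
k = 1e+14 * exp(-112000 / (8.314 * 659))
k = 1e+14 * exp(-20.441963)
k = 1.32e+05


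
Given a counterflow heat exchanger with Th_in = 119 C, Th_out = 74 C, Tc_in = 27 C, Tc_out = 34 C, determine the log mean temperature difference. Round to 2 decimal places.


dT1 = Th_in - Tc_out = 119 - 34 = 85
dT2 = Th_out - Tc_in = 74 - 27 = 47
LMTD = (dT1 - dT2) / ln(dT1/dT2)
LMTD = (85 - 47) / ln(85/47)
LMTD = 64.13 K


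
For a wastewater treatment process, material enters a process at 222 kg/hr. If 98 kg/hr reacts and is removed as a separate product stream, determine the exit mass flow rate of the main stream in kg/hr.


Steady-state mass balance on the main outlet: F_out = F_in - F_removed
F_out = 222 - 98
F_out = 124 kg/hr


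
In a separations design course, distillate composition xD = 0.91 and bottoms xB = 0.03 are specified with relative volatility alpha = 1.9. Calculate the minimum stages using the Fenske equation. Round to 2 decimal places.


N_min = ln((xD*(1-xB))/(xB*(1-xD))) / ln(alpha)
Numerator inside ln: 0.8827 / 0.0027 = 326.925926
ln(326.925926) = 5.789734
ln(alpha) = ln(1.9) = 0.641854
N_min = 5.789734 / 0.641854 = 9.02


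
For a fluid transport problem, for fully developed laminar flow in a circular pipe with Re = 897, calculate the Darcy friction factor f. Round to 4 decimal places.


f = 64 / Re
f = 64 / 897
f = 0.0713


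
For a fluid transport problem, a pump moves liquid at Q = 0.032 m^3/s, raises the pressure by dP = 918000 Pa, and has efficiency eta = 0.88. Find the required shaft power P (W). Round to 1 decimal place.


P = Q * dP / eta
P = 0.032 * 918000 / 0.88
P = 29376.0 / 0.88
P = 33381.8 W


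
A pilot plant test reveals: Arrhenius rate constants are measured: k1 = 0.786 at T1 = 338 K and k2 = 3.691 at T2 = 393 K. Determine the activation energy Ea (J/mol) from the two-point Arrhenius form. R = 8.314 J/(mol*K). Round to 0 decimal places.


Ea = R * ln(k2/k1) / (1/T1 - 1/T2)
ln(k2/k1) = ln(3.691/0.786) = 1.5466959
1/T1 - 1/T2 = 1/338 - 1/393 = 0.00041405062
Ea = 8.314 * 1.5466959 / 0.00041405062
Ea = 31057 J/mol


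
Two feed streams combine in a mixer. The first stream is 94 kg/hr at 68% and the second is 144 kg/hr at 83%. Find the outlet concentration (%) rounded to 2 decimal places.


Mass balance on solute: F1*x1 + F2*x2 = F3*x3
F3 = F1 + F2 = 94 + 144 = 238 kg/hr
x3 = (F1*x1 + F2*x2)/F3
x3 = (94*0.68 + 144*0.83) / 238
x3 = 77.08%


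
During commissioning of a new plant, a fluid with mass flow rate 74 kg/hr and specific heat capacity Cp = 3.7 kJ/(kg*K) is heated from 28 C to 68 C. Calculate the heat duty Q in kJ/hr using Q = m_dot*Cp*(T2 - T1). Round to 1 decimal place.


Q = m_dot * Cp * (T2 - T1)
Q = 74 * 3.7 * (68 - 28)
Q = 74 * 3.7 * 40
Q = 10952.0 kJ/hr


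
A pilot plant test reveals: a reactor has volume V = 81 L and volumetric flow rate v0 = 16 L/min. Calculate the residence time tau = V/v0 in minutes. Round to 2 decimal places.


tau = V / v0
tau = 81 / 16
tau = 5.06 min


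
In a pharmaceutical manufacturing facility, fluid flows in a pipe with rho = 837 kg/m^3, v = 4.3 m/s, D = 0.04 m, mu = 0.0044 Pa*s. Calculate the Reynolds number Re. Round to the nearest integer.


Re = rho * v * D / mu
Re = 837 * 4.3 * 0.04 / 0.0044
Re = 143.964 / 0.0044
Re = 32719


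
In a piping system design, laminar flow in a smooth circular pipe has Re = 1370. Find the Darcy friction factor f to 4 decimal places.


f = 64 / Re
f = 64 / 1370
f = 0.0467


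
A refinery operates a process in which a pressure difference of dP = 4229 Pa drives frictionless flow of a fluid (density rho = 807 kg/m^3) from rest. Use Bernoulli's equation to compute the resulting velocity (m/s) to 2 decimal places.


v = sqrt(2*dP/rho)
v = sqrt(2*4229/807)
v = sqrt(10.480793)
v = 3.24 m/s


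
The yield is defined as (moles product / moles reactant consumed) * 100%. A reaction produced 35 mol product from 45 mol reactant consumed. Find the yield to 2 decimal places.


Yield = (moles product / moles consumed) * 100%
Yield = (35 / 45) * 100
Yield = 0.7778 * 100
Yield = 77.78%


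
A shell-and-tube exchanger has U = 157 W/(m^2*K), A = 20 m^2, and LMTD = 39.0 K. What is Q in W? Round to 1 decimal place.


Q = U * A * LMTD
Q = 157 * 20 * 39.0
Q = 122460.0 W


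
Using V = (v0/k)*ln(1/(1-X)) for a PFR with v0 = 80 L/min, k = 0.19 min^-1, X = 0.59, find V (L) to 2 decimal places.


V = (v0/k) * ln(1/(1-X))
V = (80/0.19) * ln(1/(1-0.59))
V = 421.052632 * ln(2.439024)
V = 421.052632 * 0.891598
V = 375.41 L


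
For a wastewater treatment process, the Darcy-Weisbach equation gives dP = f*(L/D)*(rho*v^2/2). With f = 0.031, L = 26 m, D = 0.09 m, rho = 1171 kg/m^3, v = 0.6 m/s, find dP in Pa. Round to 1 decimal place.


dP = f * (L/D) * (rho*v^2/2)
dP = 0.031 * (26/0.09) * (1171*0.6^2/2)
L/D = 288.88888889
rho*v^2/2 = 1171*0.36/2 = 210.78
dP = 0.031 * 288.88888889 * 210.78
dP = 1887.7 Pa


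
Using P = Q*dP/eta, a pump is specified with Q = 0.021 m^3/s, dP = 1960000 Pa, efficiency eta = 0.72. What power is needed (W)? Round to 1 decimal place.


P = Q * dP / eta
P = 0.021 * 1960000 / 0.72
P = 41160.0 / 0.72
P = 57166.7 W


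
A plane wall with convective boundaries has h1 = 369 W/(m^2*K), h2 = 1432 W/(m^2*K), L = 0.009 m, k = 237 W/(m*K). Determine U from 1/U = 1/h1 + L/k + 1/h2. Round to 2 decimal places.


1/U = 1/h1 + L/k + 1/h2
1/U = 1/369 + 0.009/237 + 1/1432
1/U = 0.0027100271 + 3.79747e-05 + 0.000698324
1/U = 0.0034463258
U = 290.16 W/(m^2*K)


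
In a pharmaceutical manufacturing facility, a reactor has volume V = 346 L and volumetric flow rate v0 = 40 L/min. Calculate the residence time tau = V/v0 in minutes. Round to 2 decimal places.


tau = V / v0
tau = 346 / 40
tau = 8.65 min


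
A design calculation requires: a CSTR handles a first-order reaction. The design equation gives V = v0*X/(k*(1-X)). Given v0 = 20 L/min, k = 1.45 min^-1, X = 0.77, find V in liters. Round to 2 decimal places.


V = v0 * X / (k * (1 - X))
V = 20 * 0.77 / (1.45 * (1 - 0.77))
V = 15.4 / (1.45 * 0.23)
V = 15.4 / 0.3335
V = 46.18 L


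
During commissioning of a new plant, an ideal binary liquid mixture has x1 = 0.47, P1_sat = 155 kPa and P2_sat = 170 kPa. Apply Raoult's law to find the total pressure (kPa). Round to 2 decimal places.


P = x1*P1_sat + x2*P2_sat
x2 = 1 - x1 = 1 - 0.47 = 0.53
P = 0.47*155 + 0.53*170
P = 72.85 + 90.1
P = 162.95 kPa


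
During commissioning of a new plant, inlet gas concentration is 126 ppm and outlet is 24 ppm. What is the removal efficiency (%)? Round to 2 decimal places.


Efficiency = (G_in - G_out) / G_in * 100%
Efficiency = (126 - 24) / 126 * 100
Efficiency = 102 / 126 * 100
Efficiency = 80.95%


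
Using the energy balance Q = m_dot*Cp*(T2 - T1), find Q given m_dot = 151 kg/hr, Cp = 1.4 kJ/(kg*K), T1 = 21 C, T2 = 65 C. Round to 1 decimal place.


Q = m_dot * Cp * (T2 - T1)
Q = 151 * 1.4 * (65 - 21)
Q = 151 * 1.4 * 44
Q = 9301.6 kJ/hr


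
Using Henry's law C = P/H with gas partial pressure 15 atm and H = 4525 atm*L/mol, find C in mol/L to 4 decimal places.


C = P / H
C = 15 / 4525
C = 0.0033 mol/L


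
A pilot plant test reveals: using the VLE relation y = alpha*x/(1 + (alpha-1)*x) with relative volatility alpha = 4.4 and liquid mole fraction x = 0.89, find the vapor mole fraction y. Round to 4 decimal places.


y = alpha*x / (1 + (alpha-1)*x)
y = 4.4*0.89 / (1 + (4.4-1)*0.89)
y = 3.916 / (1 + 3.026)
y = 3.916 / 4.026
y = 0.9727


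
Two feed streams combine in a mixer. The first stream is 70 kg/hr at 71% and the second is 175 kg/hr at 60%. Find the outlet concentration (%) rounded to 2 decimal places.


Mass balance on solute: F1*x1 + F2*x2 = F3*x3
F3 = F1 + F2 = 70 + 175 = 245 kg/hr
x3 = (F1*x1 + F2*x2)/F3
x3 = (70*0.71 + 175*0.6) / 245
x3 = 63.14%


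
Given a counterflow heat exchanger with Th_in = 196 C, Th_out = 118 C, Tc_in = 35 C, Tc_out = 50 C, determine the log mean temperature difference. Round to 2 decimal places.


dT1 = Th_in - Tc_out = 196 - 50 = 146
dT2 = Th_out - Tc_in = 118 - 35 = 83
LMTD = (dT1 - dT2) / ln(dT1/dT2)
LMTD = (146 - 83) / ln(146/83)
LMTD = 111.55 K


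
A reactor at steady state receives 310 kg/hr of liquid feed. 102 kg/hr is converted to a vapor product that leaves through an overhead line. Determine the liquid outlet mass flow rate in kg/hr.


Steady-state mass balance on the main outlet: F_out = F_in - F_removed
F_out = 310 - 102
F_out = 208 kg/hr


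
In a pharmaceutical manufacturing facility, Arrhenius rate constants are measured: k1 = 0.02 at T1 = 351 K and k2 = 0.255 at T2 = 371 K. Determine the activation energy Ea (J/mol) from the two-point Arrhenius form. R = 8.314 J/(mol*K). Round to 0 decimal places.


Ea = R * ln(k2/k1) / (1/T1 - 1/T2)
ln(k2/k1) = ln(0.255/0.02) = 2.5455313
1/T1 - 1/T2 = 1/351 - 1/371 = 0.000153585059
Ea = 8.314 * 2.5455313 / 0.000153585059
Ea = 137797 J/mol


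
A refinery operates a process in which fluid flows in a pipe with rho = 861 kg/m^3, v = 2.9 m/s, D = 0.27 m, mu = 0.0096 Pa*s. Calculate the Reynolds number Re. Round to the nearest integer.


Re = rho * v * D / mu
Re = 861 * 2.9 * 0.27 / 0.0096
Re = 674.163 / 0.0096
Re = 70225


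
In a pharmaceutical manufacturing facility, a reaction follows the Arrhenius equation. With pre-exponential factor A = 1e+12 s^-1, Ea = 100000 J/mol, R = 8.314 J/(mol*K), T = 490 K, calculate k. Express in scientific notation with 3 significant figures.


k = A * exp(-Ea/(R*T))
k = 1e+12 * exp(-100000 / (8.314 * 490))
k = 1e+12 * exp(-24.546744)
k = 2.19e+01


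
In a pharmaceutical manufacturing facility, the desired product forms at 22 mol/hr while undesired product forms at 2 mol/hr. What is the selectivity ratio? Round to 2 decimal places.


S = desired product rate / undesired product rate
S = 22 / 2
S = 11.00


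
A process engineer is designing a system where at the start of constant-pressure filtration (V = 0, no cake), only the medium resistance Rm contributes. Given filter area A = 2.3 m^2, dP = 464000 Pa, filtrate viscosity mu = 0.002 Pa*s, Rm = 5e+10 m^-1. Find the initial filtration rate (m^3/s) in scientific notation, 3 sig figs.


rate = A * dP / (mu * Rm)
rate = 2.3 * 464000 / (0.002 * 5e+10)
rate = 1067200.0 / 1.000e+08
rate = 1.07e-02 m^3/s


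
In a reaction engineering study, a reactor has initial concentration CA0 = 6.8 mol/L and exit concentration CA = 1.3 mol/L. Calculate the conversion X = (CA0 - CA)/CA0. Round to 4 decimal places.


X = (CA0 - CA) / CA0
X = (6.8 - 1.3) / 6.8
X = 5.5 / 6.8
X = 0.8088


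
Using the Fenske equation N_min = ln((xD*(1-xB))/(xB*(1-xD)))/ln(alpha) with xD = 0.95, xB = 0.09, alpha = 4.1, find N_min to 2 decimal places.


N_min = ln((xD*(1-xB))/(xB*(1-xD))) / ln(alpha)
Numerator inside ln: 0.8645 / 0.0045 = 192.111111
ln(192.111111) = 5.258074
ln(alpha) = ln(4.1) = 1.410987
N_min = 5.258074 / 1.410987 = 3.73


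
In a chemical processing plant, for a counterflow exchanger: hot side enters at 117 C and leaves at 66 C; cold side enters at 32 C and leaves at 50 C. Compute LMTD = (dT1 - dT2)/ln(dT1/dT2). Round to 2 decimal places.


dT1 = Th_in - Tc_out = 117 - 50 = 67
dT2 = Th_out - Tc_in = 66 - 32 = 34
LMTD = (dT1 - dT2) / ln(dT1/dT2)
LMTD = (67 - 34) / ln(67/34)
LMTD = 48.65 K


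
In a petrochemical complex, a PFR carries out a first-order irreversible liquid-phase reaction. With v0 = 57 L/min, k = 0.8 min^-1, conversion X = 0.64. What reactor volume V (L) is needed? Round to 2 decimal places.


V = (v0/k) * ln(1/(1-X))
V = (57/0.8) * ln(1/(1-0.64))
V = 71.25 * ln(2.777778)
V = 71.25 * 1.021651
V = 72.79 L


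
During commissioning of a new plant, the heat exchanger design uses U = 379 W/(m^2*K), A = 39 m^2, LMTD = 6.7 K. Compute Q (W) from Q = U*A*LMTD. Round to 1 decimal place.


Q = U * A * LMTD
Q = 379 * 39 * 6.7
Q = 99032.7 W


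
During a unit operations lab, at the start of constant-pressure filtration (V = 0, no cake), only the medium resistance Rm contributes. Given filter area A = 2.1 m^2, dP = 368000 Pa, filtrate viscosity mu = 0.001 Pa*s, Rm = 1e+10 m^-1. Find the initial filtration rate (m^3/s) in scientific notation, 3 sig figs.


rate = A * dP / (mu * Rm)
rate = 2.1 * 368000 / (0.001 * 1e+10)
rate = 772800.0 / 1.000e+07
rate = 7.73e-02 m^3/s


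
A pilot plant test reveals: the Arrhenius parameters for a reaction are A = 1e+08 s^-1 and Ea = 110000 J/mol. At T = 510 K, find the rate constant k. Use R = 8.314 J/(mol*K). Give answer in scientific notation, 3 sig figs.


k = A * exp(-Ea/(R*T))
k = 1e+08 * exp(-110000 / (8.314 * 510))
k = 1e+08 * exp(-25.94254)
k = 5.41e-04


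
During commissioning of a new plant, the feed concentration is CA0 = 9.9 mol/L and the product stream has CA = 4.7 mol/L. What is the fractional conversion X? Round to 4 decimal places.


X = (CA0 - CA) / CA0
X = (9.9 - 4.7) / 9.9
X = 5.2 / 9.9
X = 0.5253


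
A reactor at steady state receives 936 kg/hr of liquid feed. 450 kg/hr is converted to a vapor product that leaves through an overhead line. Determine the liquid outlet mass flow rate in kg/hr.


Steady-state mass balance on the main outlet: F_out = F_in - F_removed
F_out = 936 - 450
F_out = 486 kg/hr


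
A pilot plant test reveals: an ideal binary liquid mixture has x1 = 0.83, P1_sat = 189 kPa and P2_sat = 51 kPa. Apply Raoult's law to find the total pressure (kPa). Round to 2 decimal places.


P = x1*P1_sat + x2*P2_sat
x2 = 1 - x1 = 1 - 0.83 = 0.17
P = 0.83*189 + 0.17*51
P = 156.87 + 8.67
P = 165.54 kPa


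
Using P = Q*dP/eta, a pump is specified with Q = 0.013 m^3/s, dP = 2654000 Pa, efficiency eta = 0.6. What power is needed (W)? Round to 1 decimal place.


P = Q * dP / eta
P = 0.013 * 2654000 / 0.6
P = 34502.0 / 0.6
P = 57503.3 W


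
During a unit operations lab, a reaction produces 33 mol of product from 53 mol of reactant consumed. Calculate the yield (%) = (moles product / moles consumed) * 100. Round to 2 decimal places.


Yield = (moles product / moles consumed) * 100%
Yield = (33 / 53) * 100
Yield = 0.6226 * 100
Yield = 62.26%


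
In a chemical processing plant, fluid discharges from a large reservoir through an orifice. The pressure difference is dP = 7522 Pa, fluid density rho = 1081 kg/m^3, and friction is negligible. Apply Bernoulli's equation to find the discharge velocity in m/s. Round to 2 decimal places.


v = sqrt(2*dP/rho)
v = sqrt(2*7522/1081)
v = sqrt(13.916744)
v = 3.73 m/s


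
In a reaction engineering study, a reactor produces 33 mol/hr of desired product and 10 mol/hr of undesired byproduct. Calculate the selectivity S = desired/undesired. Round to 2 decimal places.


S = desired product rate / undesired product rate
S = 33 / 10
S = 3.30


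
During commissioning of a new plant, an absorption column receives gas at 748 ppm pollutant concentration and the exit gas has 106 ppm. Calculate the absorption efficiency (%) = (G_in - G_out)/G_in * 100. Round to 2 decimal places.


Efficiency = (G_in - G_out) / G_in * 100%
Efficiency = (748 - 106) / 748 * 100
Efficiency = 642 / 748 * 100
Efficiency = 85.83%


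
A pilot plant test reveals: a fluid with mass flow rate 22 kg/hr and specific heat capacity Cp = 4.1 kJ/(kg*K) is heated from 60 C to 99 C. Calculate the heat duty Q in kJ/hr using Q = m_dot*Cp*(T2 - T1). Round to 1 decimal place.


Q = m_dot * Cp * (T2 - T1)
Q = 22 * 4.1 * (99 - 60)
Q = 22 * 4.1 * 39
Q = 3517.8 kJ/hr


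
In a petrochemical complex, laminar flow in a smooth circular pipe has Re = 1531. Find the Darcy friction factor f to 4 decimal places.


f = 64 / Re
f = 64 / 1531
f = 0.0418


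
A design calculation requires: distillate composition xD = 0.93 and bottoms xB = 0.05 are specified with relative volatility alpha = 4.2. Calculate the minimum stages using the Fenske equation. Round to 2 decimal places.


N_min = ln((xD*(1-xB))/(xB*(1-xD))) / ln(alpha)
Numerator inside ln: 0.8835 / 0.0035 = 252.428571
ln(252.428571) = 5.531128
ln(alpha) = ln(4.2) = 1.435085
N_min = 5.531128 / 1.435085 = 3.85


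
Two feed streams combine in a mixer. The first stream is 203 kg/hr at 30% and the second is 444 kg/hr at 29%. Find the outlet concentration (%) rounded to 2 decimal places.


Mass balance on solute: F1*x1 + F2*x2 = F3*x3
F3 = F1 + F2 = 203 + 444 = 647 kg/hr
x3 = (F1*x1 + F2*x2)/F3
x3 = (203*0.3 + 444*0.29) / 647
x3 = 29.31%


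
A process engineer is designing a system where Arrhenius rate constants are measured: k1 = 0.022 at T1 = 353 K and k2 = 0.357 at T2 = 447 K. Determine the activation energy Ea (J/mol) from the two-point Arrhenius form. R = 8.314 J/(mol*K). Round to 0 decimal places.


Ea = R * ln(k2/k1) / (1/T1 - 1/T2)
ln(k2/k1) = ln(0.357/0.022) = 2.7866933
1/T1 - 1/T2 = 1/353 - 1/447 = 0.000595724724
Ea = 8.314 * 2.7866933 / 0.000595724724
Ea = 38891 J/mol
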